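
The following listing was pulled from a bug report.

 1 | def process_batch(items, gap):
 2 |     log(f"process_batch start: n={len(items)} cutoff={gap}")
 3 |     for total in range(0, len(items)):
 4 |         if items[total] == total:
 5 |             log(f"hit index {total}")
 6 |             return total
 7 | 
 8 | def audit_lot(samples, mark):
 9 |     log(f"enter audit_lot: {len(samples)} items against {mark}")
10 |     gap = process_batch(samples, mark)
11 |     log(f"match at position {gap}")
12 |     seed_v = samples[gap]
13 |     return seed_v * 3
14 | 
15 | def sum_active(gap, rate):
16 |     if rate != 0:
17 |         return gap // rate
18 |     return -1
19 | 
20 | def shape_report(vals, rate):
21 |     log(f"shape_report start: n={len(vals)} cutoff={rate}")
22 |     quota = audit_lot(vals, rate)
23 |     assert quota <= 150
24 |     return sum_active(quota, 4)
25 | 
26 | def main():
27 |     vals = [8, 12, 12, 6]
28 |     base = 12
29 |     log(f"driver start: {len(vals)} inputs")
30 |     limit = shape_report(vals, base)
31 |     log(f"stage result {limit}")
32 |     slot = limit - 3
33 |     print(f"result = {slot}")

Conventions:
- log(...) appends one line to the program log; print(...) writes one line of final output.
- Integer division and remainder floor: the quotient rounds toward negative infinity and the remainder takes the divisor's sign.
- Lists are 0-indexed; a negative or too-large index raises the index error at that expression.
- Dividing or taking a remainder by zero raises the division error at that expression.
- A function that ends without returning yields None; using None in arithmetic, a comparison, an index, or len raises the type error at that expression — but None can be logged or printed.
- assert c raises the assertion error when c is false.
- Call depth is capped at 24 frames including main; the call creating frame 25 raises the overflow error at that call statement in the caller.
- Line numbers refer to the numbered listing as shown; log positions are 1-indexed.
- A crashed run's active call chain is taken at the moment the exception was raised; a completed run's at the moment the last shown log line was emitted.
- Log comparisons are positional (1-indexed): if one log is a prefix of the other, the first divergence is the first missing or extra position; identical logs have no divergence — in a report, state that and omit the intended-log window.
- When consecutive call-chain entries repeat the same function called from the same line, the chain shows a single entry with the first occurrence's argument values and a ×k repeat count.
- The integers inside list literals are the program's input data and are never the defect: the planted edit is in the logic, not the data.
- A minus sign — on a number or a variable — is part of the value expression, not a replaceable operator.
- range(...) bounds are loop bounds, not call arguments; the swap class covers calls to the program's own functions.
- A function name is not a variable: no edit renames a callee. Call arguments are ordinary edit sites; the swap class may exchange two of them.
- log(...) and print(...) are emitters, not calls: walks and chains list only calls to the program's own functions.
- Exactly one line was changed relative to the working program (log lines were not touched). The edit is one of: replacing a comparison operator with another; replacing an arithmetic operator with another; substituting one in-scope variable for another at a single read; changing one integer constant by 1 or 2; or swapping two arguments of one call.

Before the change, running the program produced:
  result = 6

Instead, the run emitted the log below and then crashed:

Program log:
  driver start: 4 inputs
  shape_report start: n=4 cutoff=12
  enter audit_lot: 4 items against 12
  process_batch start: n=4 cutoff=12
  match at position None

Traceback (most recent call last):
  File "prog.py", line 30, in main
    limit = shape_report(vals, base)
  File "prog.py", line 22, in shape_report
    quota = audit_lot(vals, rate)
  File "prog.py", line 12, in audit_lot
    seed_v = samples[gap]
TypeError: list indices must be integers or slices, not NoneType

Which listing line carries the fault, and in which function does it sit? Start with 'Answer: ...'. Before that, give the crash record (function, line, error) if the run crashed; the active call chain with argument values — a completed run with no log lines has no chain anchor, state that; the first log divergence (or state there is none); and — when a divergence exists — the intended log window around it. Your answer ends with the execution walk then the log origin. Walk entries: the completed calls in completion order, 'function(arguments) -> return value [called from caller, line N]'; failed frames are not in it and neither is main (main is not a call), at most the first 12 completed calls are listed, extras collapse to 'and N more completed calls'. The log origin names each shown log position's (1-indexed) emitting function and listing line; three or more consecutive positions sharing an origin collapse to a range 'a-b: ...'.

Answer: the defect is in process_batch at line 4.
Core observation: The earliest visible damage is log position 5 — 'match at position None' rather than the intended 'hit index 1'.
Crash: audit_lot, line 12, TypeError.
Call chain: main -> shape_report([8, 12, 12, 6], 12) (called at line 30) -> audit_lot([8, 12, 12, 6], 12) (called at line 22).
First divergence: position 5 — shown 'match at position None', intended 'hit index 1'.
Intended log window:
  3: enter audit_lot: 4 items against 12
  4: process_batch start: n=4 cutoff=12
  5: hit index 1
  6: match at position 1
Execution walk:
  process_batch([8, 12, 12, 6], 12) -> None  [called from audit_lot, line 10]
Log origins:
  1: logged in main at line 29
  2: logged in shape_report at line 21
  3: logged in audit_lot at line 9
  4: logged in process_batch at line 2
  5: logged in audit_lot at line 11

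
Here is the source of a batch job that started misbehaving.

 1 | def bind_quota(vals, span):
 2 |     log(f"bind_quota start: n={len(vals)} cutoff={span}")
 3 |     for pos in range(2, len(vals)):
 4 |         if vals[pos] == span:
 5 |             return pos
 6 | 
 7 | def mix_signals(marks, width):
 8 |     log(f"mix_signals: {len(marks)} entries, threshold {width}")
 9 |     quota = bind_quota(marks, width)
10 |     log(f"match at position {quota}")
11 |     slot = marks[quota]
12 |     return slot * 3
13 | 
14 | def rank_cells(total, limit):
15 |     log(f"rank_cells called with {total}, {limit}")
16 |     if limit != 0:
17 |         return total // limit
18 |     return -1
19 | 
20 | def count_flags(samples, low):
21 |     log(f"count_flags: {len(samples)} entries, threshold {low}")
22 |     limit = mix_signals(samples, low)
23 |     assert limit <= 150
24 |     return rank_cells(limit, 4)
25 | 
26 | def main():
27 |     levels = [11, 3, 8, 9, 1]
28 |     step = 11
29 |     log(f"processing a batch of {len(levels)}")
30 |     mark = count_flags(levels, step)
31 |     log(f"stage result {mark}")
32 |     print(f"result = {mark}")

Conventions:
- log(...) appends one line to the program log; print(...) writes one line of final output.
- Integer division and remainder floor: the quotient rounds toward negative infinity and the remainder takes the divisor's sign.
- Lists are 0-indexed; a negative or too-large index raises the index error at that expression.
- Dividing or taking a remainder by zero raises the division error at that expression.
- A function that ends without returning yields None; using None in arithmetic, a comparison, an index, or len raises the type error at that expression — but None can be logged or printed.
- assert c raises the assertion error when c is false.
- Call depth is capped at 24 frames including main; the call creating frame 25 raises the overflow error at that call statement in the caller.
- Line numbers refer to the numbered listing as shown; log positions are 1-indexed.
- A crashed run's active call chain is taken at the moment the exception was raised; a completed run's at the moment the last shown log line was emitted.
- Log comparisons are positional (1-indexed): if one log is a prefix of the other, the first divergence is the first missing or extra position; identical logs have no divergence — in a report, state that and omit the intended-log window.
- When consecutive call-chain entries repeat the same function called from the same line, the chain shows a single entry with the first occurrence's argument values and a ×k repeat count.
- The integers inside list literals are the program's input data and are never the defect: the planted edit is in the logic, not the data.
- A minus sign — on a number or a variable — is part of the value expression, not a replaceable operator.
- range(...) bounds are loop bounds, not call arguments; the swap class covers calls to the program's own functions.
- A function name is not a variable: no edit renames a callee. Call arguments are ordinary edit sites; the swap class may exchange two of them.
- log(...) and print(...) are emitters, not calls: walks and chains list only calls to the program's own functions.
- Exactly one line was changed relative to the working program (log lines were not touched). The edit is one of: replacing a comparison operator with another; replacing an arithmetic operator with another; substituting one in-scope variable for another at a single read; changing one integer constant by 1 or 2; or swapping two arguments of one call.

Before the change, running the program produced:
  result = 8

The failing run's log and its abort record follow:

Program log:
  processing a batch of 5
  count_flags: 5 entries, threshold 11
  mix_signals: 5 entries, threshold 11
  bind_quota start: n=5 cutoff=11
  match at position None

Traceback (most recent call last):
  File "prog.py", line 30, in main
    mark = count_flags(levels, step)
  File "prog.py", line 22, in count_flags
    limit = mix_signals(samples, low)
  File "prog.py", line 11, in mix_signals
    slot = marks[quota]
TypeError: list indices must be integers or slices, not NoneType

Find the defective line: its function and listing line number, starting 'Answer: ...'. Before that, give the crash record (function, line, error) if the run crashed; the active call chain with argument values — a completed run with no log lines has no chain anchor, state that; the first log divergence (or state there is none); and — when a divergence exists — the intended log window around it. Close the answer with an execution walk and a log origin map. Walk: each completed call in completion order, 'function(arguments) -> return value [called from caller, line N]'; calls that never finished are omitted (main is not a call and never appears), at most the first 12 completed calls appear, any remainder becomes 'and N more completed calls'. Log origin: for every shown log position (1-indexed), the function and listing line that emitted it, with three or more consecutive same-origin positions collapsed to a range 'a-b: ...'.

Answer: the defect is in bind_quota at line 3.
The tell: Log line 5 is where behavior first shows: 'match at position None' appears instead of 'match at position 0'.
Crash: mix_signals, line 11, TypeError.
Call chain: main -> count_flags([11, 3, 8, 9, 1], 11) (called at line 30) -> mix_signals([11, 3, 8, 9, 1], 11) (called at line 22).
First divergence: position 5; shown 'match at position None' vs intended 'match at position 0'.
Intended log window:
  3: mix_signals: 5 entries, threshold 11
  4: bind_quota start: n=5 cutoff=11
  5: match at position 0
  6: rank_cells called with 33, 4
Execution walk:
  bind_quota([11, 3, 8, 9, 1], 11) -> None  [called from mix_signals, line 9]
Log origin:
  1: emitted by main (line 29)
  2: emitted by count_flags (line 21)
  3: emitted by mix_signals (line 8)
  4: emitted by bind_quota (line 2)
  5: emitted by mix_signals (line 10)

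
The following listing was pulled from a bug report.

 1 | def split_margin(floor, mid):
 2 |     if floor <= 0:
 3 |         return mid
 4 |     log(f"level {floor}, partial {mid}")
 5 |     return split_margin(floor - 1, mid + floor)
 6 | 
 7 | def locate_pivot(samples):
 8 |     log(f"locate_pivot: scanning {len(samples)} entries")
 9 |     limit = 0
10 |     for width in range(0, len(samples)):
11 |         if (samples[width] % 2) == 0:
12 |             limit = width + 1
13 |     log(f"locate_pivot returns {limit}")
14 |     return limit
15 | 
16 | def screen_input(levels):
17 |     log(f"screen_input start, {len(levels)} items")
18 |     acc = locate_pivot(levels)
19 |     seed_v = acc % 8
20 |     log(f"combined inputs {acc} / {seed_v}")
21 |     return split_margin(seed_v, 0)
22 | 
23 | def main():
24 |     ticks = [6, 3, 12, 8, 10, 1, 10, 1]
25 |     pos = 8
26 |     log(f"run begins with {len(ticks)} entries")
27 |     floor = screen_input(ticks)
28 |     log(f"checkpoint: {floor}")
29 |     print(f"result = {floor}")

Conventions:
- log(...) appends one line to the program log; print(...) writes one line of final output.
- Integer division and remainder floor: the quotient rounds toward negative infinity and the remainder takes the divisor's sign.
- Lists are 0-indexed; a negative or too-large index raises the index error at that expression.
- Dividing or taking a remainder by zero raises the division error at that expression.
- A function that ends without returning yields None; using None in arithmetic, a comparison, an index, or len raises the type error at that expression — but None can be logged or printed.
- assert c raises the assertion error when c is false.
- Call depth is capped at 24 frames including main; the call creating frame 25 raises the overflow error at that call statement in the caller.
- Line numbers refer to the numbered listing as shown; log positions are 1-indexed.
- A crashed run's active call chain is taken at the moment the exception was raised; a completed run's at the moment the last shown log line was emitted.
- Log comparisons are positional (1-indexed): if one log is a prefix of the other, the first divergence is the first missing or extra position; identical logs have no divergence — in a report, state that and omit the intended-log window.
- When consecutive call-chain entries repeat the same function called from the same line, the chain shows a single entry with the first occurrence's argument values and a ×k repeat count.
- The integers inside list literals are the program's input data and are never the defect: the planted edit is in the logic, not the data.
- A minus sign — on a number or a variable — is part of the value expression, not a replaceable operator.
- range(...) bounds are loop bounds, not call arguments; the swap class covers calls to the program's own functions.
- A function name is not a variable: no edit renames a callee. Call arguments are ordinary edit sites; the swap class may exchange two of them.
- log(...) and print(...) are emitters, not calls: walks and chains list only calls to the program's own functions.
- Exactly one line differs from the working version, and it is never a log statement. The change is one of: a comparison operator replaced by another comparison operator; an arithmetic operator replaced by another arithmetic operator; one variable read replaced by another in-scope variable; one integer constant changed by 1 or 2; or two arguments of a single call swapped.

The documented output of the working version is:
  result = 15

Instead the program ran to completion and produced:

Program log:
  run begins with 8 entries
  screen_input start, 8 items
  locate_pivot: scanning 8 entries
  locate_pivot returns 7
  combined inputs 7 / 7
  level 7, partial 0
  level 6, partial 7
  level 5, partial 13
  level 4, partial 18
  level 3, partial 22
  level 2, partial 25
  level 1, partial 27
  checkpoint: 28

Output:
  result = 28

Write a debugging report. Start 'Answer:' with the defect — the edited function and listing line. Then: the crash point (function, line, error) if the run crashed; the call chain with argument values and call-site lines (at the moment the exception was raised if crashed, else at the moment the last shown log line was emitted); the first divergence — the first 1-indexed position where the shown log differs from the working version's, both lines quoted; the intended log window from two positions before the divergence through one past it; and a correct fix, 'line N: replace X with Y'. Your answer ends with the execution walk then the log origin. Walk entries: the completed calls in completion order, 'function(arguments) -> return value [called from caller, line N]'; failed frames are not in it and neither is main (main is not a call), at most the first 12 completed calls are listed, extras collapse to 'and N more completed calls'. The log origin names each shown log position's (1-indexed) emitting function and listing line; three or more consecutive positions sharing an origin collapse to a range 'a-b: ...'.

Answer: the defect is in locate_pivot at line 12.
Core observation: The earliest visible damage is log position 4 — 'locate_pivot returns 7' rather than the intended 'locate_pivot returns 5'.
Call chain: main.
First divergence: position 4; shown 'locate_pivot returns 7' vs intended 'locate_pivot returns 5'.
Intended log window:
  2: screen_input start, 8 items
  3: locate_pivot: scanning 8 entries
  4: locate_pivot returns 5
  5: combined inputs 5 / 5
Execution walk:
  locate_pivot([6, 3, 12, 8, 10, 1, 10, 1]) -> 7  [called from screen_input, line 18]
  split_margin(0, 28) -> 28  [called from split_margin, line 5]
  split_margin(1, 27) -> 28  [called from split_margin, line 5]
  split_margin(2, 25) -> 28  [called from split_margin, line 5]
  split_margin(3, 22) -> 28  [called from split_margin, line 5]
  split_margin(4, 18) -> 28  [called from split_margin, line 5]
  split_margin(5, 13) -> 28  [called from split_margin, line 5]
  split_margin(6, 7) -> 28  [called from split_margin, line 5]
  split_margin(7, 0) -> 28  [called from screen_input, line 21]
  screen_input([6, 3, 12, 8, 10, 1, 10, 1]) -> 28  [called from main, line 27]
Origin of each log line:
  1: from main, line 26
  2: from screen_input, line 17
  3: from locate_pivot, line 8
  4: from locate_pivot, line 13
  5: from screen_input, line 20
  6-12: from split_margin, line 4
  13: from main, line 28
A correct fix: line 12: replace `width` with `limit`.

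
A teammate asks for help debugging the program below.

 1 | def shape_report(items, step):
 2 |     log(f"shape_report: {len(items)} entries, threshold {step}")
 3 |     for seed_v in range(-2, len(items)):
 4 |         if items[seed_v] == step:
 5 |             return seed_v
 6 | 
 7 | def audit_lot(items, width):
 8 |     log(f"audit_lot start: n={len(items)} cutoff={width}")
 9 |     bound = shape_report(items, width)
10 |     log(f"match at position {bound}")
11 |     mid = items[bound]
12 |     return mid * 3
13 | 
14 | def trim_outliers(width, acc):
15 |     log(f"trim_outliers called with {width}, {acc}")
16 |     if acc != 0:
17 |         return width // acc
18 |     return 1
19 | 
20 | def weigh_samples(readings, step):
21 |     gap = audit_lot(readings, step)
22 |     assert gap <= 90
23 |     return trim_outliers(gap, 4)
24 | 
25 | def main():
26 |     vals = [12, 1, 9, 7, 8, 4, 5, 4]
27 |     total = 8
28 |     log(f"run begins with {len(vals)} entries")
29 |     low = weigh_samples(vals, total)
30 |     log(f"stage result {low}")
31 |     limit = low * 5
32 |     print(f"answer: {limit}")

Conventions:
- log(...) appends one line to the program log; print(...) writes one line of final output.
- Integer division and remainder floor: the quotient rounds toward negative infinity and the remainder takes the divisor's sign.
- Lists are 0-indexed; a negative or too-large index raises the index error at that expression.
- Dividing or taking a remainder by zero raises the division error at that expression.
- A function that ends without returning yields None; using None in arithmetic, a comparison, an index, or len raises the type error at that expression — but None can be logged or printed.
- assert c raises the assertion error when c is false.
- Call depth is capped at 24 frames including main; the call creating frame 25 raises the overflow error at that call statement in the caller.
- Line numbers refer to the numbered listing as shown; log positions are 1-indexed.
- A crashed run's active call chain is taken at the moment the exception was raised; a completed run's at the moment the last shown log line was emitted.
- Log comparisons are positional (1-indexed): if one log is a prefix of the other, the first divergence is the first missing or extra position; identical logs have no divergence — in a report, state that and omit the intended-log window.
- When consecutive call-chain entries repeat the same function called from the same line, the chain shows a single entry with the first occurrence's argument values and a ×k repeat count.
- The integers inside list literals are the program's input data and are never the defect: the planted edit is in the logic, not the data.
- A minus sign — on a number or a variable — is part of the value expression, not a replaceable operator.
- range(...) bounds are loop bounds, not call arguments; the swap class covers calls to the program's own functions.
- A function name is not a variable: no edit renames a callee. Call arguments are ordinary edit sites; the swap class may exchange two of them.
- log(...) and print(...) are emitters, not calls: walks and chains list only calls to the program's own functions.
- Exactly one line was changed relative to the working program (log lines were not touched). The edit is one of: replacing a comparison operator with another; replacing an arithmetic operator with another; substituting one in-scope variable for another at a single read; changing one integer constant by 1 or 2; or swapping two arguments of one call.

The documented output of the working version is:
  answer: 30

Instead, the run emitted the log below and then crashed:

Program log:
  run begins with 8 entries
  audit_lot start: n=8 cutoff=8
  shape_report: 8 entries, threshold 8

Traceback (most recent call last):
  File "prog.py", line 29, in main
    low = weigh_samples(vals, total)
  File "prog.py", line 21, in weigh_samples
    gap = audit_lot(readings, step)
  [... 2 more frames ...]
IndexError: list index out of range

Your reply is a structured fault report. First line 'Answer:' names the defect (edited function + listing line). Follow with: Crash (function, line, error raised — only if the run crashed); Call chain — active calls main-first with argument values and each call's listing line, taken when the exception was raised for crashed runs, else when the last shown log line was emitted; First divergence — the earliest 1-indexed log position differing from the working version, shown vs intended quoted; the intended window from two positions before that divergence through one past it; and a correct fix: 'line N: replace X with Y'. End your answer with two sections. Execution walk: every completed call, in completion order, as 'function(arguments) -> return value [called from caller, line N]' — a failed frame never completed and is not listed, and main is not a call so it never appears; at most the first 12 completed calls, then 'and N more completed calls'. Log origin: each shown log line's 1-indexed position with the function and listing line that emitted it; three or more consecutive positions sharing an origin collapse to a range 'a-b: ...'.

Answer: the defect is in shape_report at line 3.
Key observation: Only 3 log lines were emitted before the run died; the intended continuation was 'match at position 4'.
Crash: shape_report, line 4, IndexError.
Call chain: main -> weigh_samples([12, 1, 9, 7, 8, 4, 5, 4], 8) (called at line 29) -> audit_lot([12, 1, 9, 7, 8, 4, 5, 4], 8) (called at line 21) -> shape_report([12, 1, 9, 7, 8, 4, 5, 4], 8) (called at line 9).
First divergence: position 4 — after 3 matching lines the faulty run goes silent; intended next line 'match at position 4'.
Intended log window:
  2: audit_lot start: n=8 cutoff=8
  3: shape_report: 8 entries, threshold 8
  4: match at position 4
  5: trim_outliers called with 24, 4
Execution walk:
  (no call completed)
Origin of each log line:
  1 — main, line 28
  2 — audit_lot, line 8
  3 — shape_report, line 2
A correct fix: line 3: replace `-2` with `0`.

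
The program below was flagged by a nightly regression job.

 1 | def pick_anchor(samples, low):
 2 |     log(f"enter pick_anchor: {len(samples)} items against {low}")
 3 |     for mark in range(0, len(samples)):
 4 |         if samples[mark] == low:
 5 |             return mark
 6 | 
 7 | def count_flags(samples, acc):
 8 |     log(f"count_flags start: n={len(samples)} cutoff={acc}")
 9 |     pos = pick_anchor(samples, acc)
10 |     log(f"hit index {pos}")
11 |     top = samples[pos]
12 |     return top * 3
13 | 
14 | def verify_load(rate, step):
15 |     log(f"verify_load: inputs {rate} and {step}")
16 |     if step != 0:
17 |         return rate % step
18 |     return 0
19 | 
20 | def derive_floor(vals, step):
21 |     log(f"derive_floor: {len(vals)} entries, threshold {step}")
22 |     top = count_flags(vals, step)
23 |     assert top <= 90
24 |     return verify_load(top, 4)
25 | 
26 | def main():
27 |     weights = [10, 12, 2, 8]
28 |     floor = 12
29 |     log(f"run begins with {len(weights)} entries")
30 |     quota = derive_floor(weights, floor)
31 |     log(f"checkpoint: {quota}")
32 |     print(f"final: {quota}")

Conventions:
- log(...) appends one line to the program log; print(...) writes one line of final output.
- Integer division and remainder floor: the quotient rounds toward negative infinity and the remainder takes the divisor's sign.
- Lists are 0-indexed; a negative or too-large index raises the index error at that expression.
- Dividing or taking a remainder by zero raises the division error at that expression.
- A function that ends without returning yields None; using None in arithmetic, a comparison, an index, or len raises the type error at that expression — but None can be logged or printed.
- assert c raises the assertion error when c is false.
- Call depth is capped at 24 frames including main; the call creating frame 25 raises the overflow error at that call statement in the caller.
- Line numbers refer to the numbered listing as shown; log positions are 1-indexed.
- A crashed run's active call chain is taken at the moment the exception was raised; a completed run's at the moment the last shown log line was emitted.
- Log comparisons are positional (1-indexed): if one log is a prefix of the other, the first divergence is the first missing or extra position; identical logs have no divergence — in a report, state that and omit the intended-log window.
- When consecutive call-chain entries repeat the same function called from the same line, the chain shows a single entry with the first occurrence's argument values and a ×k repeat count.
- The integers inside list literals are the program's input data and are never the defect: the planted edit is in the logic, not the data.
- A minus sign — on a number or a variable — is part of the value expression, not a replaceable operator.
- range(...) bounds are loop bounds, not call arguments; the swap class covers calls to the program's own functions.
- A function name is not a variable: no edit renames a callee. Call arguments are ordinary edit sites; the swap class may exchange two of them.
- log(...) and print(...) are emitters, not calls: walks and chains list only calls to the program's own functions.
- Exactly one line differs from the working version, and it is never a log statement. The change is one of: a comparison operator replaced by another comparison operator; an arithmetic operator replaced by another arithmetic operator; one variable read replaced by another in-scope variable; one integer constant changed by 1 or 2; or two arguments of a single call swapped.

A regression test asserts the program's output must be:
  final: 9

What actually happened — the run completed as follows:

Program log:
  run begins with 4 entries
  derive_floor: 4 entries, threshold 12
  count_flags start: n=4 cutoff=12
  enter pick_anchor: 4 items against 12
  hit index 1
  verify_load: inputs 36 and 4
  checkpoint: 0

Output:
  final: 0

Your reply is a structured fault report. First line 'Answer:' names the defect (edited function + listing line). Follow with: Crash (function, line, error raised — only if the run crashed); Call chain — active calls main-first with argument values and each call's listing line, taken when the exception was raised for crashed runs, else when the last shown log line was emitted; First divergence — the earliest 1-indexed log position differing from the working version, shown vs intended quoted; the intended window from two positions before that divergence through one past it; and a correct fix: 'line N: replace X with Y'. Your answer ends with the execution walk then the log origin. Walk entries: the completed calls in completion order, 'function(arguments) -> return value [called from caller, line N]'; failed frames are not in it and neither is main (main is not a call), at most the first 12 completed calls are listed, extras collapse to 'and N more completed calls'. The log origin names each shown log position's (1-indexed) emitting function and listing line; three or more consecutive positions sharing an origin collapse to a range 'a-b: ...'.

Answer: the defect is in verify_load at line 17.
Key observation: Position 7 is the first bad log line: 'checkpoint: 0' should read 'checkpoint: 9'.
Call chain: main.
First divergence: at position 7 the run shows 'checkpoint: 0' where the working version logs 'checkpoint: 9'.
Intended log window:
  5: hit index 1
  6: verify_load: inputs 36 and 4
  7: checkpoint: 9
Execution walk:
  pick_anchor([10, 12, 2, 8], 12) -> 1  [called from count_flags, line 9]
  count_flags([10, 12, 2, 8], 12) -> 36  [called from derive_floor, line 22]
  verify_load(36, 4) -> 0  [called from derive_floor, line 24]
  derive_floor([10, 12, 2, 8], 12) -> 0  [called from main, line 30]
Log line origins:
  1: logged in main at line 29
  2: logged in derive_floor at line 21
  3: logged in count_flags at line 8
  4: logged in pick_anchor at line 2
  5: logged in count_flags at line 10
  6: logged in verify_load at line 15
  7: logged in main at line 31
A correct fix: line 17: replace `%` with `//`.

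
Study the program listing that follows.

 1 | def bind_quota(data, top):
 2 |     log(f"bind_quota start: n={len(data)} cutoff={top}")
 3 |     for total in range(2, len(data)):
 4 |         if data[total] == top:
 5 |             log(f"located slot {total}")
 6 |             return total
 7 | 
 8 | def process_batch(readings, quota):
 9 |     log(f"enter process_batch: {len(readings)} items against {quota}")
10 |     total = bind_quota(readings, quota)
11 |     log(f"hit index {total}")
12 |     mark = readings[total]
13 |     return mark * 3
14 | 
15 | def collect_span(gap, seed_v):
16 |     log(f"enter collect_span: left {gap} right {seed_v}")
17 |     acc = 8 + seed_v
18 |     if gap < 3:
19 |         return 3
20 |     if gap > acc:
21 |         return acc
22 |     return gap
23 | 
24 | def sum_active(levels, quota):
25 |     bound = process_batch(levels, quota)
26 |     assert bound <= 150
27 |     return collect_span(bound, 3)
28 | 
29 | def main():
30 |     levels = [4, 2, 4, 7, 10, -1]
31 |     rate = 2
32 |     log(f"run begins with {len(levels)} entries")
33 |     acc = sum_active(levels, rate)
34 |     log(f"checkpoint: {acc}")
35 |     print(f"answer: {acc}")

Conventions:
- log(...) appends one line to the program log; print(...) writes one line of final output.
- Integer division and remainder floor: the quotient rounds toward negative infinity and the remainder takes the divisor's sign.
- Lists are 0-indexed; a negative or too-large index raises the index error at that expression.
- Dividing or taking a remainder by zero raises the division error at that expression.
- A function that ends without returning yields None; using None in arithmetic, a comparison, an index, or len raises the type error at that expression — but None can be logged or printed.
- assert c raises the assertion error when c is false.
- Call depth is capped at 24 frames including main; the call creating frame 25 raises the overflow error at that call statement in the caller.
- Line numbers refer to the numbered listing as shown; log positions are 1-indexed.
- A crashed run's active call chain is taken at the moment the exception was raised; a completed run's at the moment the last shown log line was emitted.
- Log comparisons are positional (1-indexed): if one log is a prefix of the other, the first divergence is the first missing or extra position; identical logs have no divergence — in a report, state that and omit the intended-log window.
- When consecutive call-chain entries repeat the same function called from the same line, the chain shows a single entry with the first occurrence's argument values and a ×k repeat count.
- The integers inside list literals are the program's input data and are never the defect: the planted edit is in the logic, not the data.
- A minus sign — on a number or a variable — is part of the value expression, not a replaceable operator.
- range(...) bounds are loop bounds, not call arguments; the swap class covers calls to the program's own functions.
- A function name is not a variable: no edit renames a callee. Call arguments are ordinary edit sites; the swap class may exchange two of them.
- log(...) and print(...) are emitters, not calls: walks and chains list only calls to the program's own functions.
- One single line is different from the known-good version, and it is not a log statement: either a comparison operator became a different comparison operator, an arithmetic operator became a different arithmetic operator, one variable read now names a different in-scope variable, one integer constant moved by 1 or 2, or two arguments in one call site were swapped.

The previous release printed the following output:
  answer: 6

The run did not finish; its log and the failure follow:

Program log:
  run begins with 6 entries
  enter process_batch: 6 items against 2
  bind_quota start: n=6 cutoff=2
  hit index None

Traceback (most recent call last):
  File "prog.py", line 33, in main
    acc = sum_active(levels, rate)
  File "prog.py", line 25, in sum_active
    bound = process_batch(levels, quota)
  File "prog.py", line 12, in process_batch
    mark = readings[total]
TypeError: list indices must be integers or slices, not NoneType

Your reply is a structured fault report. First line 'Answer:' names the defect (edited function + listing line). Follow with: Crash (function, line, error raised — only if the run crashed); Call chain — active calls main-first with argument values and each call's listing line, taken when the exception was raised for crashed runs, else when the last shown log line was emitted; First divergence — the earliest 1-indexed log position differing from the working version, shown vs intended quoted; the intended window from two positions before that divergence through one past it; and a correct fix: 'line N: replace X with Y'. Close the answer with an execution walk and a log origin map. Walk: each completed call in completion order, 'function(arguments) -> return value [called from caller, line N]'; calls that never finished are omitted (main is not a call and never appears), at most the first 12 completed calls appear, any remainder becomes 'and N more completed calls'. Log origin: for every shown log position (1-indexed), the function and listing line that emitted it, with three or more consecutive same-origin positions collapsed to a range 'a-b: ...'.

Answer: the defect is in bind_quota at line 3.
The tell: At log position 4 the runs split — shown 'hit index None', but the working version logs 'located slot 1'.
Crash: process_batch, line 12, TypeError.
Call chain: main -> sum_active([4, 2, 4, 7, 10, -1], 2) (called at line 33) -> process_batch([4, 2, 4, 7, 10, -1], 2) (called at line 25).
First divergence: position 4 — the shown line 'hit index None' should read 'located slot 1'.
Intended log window:
  2: enter process_batch: 6 items against 2
  3: bind_quota start: n=6 cutoff=2
  4: located slot 1
  5: hit index 1
Execution walk:
  bind_quota([4, 2, 4, 7, 10, -1], 2) -> None  [called from process_batch, line 10]
Origin of each log line:
  1 — main, line 32
  2 — process_batch, line 9
  3 — bind_quota, line 2
  4 — process_batch, line 11
A correct fix: line 3: replace `2` with `0`.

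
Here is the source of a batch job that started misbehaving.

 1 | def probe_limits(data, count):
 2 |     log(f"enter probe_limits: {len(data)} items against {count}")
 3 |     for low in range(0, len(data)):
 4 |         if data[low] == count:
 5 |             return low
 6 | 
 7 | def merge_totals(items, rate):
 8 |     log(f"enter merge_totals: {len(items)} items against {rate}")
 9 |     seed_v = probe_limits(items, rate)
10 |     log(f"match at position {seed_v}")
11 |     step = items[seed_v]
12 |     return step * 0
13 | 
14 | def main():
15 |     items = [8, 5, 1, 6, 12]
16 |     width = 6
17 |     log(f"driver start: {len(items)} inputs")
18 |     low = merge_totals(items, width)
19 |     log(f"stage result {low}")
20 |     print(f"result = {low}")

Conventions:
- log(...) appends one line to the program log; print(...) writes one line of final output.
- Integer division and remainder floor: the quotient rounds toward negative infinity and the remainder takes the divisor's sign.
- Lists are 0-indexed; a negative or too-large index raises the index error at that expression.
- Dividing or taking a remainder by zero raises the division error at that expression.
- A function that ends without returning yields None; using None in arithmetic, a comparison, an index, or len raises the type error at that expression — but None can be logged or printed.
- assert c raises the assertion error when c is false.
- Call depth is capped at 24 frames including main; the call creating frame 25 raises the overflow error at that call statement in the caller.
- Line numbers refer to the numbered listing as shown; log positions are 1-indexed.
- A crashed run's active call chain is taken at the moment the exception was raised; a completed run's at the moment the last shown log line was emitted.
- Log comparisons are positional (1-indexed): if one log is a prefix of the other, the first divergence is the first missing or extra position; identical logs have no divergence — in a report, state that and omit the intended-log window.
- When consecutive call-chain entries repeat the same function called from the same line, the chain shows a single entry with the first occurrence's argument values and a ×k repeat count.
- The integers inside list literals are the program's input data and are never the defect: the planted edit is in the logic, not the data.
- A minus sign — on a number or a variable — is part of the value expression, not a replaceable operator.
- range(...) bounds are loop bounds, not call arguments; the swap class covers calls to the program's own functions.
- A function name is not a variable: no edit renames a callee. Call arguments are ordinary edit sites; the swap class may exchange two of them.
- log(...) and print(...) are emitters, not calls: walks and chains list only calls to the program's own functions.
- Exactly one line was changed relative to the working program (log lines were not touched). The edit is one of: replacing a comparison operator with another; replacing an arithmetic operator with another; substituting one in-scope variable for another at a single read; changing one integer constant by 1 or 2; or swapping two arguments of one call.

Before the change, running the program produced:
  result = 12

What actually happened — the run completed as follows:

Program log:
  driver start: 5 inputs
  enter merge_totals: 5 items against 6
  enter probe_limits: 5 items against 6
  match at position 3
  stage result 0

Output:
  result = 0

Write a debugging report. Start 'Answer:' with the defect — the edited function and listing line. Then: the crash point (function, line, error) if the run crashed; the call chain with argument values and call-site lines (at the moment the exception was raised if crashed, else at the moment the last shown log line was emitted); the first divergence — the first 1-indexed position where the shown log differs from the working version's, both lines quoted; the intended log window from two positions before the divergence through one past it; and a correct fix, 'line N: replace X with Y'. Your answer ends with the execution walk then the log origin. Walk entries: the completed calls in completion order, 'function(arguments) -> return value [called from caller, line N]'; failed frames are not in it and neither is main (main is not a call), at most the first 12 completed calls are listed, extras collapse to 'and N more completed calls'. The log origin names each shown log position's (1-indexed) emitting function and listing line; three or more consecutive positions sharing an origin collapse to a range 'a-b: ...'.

Answer: the defect is in merge_totals at line 12.
The tell: Position 5 is the first bad log line: 'stage result 0' should read 'stage result 12'.
Call chain: main.
First divergence: position 5 — shown 'stage result 0', intended 'stage result 12'.
Intended log window:
  3: enter probe_limits: 5 items against 6
  4: match at position 3
  5: stage result 12
Execution walk:
  probe_limits([8, 5, 1, 6, 12], 6) -> 3  [called from merge_totals, line 9]
  merge_totals([8, 5, 1, 6, 12], 6) -> 0  [called from main, line 18]
Log origins:
  1 — main, line 17
  2 — merge_totals, line 8
  3 — probe_limits, line 2
  4 — merge_totals, line 10
  5 — main, line 19
A correct fix: line 12: replace `0` with `2`.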